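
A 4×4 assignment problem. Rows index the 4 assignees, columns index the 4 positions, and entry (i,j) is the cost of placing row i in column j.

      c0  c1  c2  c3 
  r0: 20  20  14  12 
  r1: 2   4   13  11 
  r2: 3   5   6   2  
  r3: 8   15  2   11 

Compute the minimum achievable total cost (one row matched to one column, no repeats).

one of 2 optimal assignments: row0→col3 (cost 12), row1→col0 (cost 2), row2→col1 (cost 5), row3→col2 (cost 2)
total = 12 + 2 + 5 + 2 = 21

Minimum assignment cost: 21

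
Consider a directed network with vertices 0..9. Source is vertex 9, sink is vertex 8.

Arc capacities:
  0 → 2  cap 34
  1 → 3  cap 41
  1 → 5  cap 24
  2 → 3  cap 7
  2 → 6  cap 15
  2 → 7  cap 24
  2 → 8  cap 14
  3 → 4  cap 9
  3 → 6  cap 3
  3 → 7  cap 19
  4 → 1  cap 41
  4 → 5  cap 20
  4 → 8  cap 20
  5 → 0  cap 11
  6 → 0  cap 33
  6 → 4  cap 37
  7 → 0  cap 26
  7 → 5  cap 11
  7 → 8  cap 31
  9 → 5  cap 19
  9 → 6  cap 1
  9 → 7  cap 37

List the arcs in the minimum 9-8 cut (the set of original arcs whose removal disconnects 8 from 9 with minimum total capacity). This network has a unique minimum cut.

Min-cut arcs: {(5,0), (9,6), (9,7)} (total capacity 49)

augment #1: 9→7→8 push 31
augment #2: 9→6→4→8 push 1
augment #3: 9→5→0→2→8 push 11
augment #4: 9→7→0→2→8 push 3
augment #5: 9→7→0→2→3→4→8 push 3
max flow = 49; residual-reachable set from 9 gives S-side
cut edges (S→T): {(5,0), (9,6), (9,7)} total cap 49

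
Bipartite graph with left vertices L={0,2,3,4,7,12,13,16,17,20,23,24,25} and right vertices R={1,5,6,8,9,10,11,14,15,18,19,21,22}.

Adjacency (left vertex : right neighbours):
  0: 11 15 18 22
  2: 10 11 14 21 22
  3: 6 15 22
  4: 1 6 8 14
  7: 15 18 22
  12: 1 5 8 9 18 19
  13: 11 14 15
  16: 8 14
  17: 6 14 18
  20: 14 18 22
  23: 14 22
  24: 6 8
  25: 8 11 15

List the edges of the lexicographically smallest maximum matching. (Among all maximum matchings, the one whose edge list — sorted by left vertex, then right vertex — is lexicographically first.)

Lex-smallest maximum matching: {(0,11), (2,10), (3,6), (4,1), (7,15), (12,5), (13,14), (16,8), (17,18), (20,22)}

|M| = 10 (so the lex-smallest maximum matching has 10 edges)
process left vertices in ascending order; for each, take the smallest-labelled available neighbour that still permits 10 edges overall, or leave it unmatched if none does
lex-smallest matching: {0-11, 2-10, 3-6, 4-1, 7-15, 12-5, 13-14, 16-8, 17-18, 20-22}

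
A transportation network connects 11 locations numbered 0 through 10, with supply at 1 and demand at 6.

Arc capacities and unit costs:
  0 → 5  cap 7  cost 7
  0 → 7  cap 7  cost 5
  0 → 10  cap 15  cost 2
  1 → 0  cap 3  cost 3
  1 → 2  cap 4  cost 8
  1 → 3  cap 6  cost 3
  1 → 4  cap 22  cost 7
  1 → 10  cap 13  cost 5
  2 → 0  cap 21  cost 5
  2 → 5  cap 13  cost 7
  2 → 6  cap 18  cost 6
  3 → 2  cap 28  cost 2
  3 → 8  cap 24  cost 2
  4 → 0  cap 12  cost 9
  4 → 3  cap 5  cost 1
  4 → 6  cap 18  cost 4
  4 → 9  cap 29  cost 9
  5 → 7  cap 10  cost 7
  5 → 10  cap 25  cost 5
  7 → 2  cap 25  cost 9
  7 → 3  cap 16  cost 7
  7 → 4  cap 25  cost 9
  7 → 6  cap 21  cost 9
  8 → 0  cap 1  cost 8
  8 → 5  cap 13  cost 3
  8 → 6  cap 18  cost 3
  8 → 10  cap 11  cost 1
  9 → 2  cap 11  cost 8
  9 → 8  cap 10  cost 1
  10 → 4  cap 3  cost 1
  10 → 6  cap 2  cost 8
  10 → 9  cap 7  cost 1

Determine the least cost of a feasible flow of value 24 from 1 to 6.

Minimum cost for 24 units: 236

shortest-cost path #1: 1→3→8→6 push 6 @ unit cost 8 (adds 48)
shortest-cost path #2: 1→10→4→6 push 3 @ unit cost 10 (adds 30)
shortest-cost path #3: 1→10→9→8→6 push 7 @ unit cost 10 (adds 70)
shortest-cost path #4: 1→4→6 push 8 @ unit cost 11 (adds 88)
total cost = 236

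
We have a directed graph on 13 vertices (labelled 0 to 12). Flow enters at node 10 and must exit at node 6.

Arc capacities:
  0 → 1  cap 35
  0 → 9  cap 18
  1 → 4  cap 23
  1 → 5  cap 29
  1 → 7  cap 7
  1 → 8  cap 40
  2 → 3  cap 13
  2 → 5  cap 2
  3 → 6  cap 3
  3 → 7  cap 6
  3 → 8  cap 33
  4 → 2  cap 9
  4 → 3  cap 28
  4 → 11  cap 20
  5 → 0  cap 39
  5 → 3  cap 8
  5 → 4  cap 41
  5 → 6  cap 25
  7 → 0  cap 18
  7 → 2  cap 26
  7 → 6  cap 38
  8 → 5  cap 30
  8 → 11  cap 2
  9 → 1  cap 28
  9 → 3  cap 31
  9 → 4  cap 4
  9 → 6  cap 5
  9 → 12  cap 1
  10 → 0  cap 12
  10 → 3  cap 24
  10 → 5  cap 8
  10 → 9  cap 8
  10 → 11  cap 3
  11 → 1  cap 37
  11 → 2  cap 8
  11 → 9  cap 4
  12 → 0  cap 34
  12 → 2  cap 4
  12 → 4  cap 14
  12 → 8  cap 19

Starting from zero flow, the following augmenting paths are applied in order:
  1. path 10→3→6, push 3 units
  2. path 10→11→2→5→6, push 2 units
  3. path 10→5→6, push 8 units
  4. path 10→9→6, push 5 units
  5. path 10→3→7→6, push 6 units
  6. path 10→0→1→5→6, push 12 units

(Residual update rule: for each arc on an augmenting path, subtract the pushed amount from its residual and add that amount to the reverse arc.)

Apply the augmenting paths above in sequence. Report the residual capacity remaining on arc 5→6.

Residual capacity of (5,6): 3

after path 1 (10→3→6, push 3): res(5,6)=25
after path 2 (10→11→2→5→6, push 2): res(5,6)=23
after path 3 (10→5→6, push 8): res(5,6)=15
after path 4 (10→9→6, push 5): res(5,6)=15
after path 5 (10→3→7→6, push 6): res(5,6)=15
after path 6 (10→0→1→5→6, push 12): res(5,6)=3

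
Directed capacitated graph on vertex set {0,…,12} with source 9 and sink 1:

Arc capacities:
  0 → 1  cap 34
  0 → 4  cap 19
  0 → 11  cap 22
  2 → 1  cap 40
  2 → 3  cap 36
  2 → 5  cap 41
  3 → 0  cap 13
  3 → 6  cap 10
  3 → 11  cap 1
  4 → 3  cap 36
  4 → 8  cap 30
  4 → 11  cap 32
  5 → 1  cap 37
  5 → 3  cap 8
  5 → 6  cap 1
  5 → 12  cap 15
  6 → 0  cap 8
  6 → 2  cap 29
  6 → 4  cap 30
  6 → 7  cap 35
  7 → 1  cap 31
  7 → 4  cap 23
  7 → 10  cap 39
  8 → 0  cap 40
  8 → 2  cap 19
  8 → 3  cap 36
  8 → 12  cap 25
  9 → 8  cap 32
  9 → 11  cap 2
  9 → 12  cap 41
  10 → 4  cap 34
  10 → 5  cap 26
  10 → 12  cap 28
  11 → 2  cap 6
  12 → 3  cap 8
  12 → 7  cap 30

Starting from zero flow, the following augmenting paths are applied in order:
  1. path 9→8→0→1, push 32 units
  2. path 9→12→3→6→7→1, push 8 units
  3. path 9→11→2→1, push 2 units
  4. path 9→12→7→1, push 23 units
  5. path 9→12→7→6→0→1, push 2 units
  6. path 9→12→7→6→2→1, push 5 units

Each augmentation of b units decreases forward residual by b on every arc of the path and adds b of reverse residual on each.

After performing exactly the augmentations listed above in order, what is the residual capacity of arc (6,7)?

Residual capacity of (6,7): 34

after path 1 (9→8→0→1, push 32): res(6,7)=35
after path 2 (9→12→3→6→7→1, push 8): res(6,7)=27
after path 3 (9→11→2→1, push 2): res(6,7)=27
after path 4 (9→12→7→1, push 23): res(6,7)=27
after path 5 (9→12→7→6→0→1, push 2): res(6,7)=29
after path 6 (9→12→7→6→2→1, push 5): res(6,7)=34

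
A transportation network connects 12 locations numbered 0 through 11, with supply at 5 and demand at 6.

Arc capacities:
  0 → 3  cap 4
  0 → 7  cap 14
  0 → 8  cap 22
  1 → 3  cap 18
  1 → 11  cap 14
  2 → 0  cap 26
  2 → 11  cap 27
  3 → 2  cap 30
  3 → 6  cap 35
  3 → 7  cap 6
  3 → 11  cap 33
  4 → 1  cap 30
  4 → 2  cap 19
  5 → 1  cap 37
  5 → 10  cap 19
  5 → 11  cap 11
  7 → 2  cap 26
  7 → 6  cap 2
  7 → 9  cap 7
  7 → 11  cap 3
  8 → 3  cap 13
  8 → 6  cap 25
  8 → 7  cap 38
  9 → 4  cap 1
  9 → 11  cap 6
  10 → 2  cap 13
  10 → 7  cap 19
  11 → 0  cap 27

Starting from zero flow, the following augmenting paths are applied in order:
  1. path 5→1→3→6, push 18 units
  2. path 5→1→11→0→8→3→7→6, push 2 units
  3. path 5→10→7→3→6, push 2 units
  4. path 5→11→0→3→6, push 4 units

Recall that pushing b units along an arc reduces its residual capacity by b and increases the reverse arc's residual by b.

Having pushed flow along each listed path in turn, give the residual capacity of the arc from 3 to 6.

Residual capacity of (3,6): 11

after path 1 (5→1→3→6, push 18): res(3,6)=17
after path 2 (5→1→11→0→8→3→7→6, push 2): res(3,6)=17
after path 3 (5→10→7→3→6, push 2): res(3,6)=15
after path 4 (5→11→0→3→6, push 4): res(3,6)=11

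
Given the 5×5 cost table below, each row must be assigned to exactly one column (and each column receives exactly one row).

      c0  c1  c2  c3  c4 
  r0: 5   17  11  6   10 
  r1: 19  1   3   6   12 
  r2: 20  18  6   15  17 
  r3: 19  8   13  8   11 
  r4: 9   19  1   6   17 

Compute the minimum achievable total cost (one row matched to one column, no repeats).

optimal assignment: row0→col0 (cost 5), row1→col1 (cost 1), row2→col2 (cost 6), row3→col4 (cost 11), row4→col3 (cost 6)
total = 5 + 1 + 6 + 11 + 6 = 29

Minimum assignment cost: 29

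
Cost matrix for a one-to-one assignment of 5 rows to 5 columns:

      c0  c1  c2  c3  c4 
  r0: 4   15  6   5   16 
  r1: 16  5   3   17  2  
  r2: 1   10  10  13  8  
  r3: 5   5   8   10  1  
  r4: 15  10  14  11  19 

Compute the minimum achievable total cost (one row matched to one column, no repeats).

optimal assignment: row0→col3 (cost 5), row1→col2 (cost 3), row2→col0 (cost 1), row3→col4 (cost 1), row4→col1 (cost 10)
total = 5 + 3 + 1 + 1 + 10 = 20

Minimum assignment cost: 20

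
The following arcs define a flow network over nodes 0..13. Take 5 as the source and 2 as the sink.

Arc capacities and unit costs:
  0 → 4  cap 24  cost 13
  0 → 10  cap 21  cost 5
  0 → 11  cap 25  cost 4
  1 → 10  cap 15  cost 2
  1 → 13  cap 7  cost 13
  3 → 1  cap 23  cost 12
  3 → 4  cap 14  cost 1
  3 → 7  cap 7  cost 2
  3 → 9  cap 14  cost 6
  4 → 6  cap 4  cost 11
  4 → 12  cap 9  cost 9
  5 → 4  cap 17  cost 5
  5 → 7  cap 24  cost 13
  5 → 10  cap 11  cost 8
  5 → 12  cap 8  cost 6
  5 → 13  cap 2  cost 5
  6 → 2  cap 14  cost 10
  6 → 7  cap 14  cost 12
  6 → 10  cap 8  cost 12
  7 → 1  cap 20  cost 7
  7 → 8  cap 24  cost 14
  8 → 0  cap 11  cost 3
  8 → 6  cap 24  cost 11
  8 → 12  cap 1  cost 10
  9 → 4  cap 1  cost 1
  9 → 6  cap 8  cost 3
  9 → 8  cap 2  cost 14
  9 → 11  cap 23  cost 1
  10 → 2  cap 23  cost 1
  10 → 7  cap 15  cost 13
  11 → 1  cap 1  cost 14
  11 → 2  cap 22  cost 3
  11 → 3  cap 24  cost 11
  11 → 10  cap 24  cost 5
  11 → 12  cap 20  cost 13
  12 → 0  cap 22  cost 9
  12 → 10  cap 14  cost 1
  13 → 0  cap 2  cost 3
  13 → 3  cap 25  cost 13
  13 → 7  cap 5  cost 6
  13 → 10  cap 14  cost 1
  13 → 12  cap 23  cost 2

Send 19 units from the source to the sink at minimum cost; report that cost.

Minimum cost for 19 units: 159

shortest-cost path #1: 5→13→10→2 push 2 @ unit cost 7 (adds 14)
shortest-cost path #2: 5→12→10→2 push 8 @ unit cost 8 (adds 64)
shortest-cost path #3: 5→10→2 push 9 @ unit cost 9 (adds 81)
total cost = 159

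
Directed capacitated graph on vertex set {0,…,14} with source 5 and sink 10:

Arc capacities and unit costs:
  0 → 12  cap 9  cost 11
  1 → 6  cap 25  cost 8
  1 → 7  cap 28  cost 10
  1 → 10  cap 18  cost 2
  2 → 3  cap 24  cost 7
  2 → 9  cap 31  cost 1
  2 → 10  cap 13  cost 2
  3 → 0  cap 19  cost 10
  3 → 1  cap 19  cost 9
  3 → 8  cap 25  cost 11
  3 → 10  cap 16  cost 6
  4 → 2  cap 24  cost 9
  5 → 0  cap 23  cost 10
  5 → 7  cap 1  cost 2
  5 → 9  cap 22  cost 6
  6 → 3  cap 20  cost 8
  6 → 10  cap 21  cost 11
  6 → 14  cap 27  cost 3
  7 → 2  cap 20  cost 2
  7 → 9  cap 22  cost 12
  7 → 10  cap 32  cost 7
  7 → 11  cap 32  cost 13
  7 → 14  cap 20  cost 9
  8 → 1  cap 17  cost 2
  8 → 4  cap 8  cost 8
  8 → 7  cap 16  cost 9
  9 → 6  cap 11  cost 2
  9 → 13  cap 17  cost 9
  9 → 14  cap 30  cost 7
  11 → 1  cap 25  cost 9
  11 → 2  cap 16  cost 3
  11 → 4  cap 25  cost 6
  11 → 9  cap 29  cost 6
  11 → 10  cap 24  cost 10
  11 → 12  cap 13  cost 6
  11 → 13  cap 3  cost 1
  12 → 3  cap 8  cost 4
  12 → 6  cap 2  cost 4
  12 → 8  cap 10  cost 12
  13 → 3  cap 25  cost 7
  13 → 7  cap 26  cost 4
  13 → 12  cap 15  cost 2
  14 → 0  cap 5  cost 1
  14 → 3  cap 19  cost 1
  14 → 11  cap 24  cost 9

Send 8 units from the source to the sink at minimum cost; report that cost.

Minimum cost for 8 units: 132

shortest-cost path #1: 5→7→2→10 push 1 @ unit cost 6 (adds 6)
shortest-cost path #2: 5→9→6→14→3→10 push 7 @ unit cost 18 (adds 126)
total cost = 132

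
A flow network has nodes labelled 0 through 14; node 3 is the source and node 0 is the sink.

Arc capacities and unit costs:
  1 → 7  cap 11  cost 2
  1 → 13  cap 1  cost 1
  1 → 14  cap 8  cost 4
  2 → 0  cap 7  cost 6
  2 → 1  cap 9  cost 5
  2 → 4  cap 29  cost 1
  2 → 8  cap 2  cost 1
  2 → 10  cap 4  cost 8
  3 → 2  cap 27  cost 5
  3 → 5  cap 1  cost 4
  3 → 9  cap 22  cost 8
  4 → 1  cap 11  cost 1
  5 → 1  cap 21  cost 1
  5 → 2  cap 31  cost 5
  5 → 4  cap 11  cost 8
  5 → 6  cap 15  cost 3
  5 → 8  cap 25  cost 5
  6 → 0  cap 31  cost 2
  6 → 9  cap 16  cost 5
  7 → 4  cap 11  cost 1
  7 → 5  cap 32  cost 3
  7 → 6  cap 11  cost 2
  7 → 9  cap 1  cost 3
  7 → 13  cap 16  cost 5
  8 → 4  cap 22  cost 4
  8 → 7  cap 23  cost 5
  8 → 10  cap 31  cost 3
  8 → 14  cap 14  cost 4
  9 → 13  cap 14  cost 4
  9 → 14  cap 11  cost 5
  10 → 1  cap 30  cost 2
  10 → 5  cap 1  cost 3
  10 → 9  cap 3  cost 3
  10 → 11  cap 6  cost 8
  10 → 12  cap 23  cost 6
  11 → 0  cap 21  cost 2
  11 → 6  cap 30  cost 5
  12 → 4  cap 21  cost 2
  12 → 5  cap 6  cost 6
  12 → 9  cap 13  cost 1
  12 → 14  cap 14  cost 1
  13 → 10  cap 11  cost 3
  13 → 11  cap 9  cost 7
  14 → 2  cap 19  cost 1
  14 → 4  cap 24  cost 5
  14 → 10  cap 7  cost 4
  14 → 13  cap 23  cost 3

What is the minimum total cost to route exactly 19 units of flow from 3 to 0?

Minimum cost for 19 units: 229

shortest-cost path #1: 3→5→6→0 push 1 @ unit cost 9 (adds 9)
shortest-cost path #2: 3→2→0 push 7 @ unit cost 11 (adds 77)
shortest-cost path #3: 3→2→4→1→7→6→0 push 11 @ unit cost 13 (adds 143)
total cost = 229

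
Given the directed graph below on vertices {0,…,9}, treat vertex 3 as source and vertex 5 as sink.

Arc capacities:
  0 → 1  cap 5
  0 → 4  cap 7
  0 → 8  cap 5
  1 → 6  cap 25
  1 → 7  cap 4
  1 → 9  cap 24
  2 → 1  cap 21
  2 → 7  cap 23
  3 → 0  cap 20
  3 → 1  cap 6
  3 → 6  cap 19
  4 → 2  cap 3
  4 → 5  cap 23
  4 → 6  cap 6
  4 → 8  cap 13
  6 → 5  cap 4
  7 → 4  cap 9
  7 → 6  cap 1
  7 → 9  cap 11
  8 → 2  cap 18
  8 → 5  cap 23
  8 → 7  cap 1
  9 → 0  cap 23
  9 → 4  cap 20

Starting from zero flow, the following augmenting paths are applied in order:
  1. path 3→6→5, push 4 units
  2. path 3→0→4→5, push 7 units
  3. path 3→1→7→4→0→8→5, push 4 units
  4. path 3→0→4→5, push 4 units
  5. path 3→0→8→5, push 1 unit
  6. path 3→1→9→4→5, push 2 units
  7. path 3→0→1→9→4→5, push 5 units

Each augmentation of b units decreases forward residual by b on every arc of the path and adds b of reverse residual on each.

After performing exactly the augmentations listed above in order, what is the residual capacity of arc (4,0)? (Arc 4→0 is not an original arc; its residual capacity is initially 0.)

Residual capacity of (4,0): 7

after path 1 (3→6→5, push 4): res(4,0)=0
after path 2 (3→0→4→5, push 7): res(4,0)=7
after path 3 (3→1→7→4→0→8→5, push 4): res(4,0)=3
after path 4 (3→0→4→5, push 4): res(4,0)=7
after path 5 (3→0→8→5, push 1): res(4,0)=7
after path 6 (3→1→9→4→5, push 2): res(4,0)=7
after path 7 (3→0→1→9→4→5, push 5): res(4,0)=7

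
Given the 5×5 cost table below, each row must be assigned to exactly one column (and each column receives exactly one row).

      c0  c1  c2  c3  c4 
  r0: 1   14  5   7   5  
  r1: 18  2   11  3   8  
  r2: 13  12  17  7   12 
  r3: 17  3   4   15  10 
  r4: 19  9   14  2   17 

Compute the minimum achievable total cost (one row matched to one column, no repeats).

optimal assignment: row0→col0 (cost 1), row1→col1 (cost 2), row2→col4 (cost 12), row3→col2 (cost 4), row4→col3 (cost 2)
total = 1 + 2 + 12 + 4 + 2 = 21

Minimum assignment cost: 21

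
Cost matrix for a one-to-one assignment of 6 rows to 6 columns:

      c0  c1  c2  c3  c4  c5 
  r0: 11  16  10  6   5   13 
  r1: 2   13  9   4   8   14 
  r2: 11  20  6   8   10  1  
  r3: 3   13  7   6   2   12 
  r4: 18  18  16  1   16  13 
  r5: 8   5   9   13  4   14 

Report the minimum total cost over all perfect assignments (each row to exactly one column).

Minimum assignment cost: 21

one of 2 optimal assignments: row0→col2 (cost 10), row1→col0 (cost 2), row2→col5 (cost 1), row3→col4 (cost 2), row4→col3 (cost 1), row5→col1 (cost 5)
total = 10 + 2 + 1 + 2 + 1 + 5 = 21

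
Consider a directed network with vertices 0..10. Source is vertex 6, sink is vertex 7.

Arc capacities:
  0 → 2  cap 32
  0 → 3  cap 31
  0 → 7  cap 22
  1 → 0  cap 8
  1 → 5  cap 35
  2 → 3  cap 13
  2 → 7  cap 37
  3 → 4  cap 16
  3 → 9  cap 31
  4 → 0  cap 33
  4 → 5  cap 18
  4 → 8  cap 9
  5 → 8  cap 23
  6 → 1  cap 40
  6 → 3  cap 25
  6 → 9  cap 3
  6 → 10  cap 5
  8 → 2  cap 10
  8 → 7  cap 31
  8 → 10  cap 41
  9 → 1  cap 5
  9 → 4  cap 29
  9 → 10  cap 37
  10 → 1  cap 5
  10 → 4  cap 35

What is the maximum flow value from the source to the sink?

Maximum flow value: 64

augment #1: 6→1→0→7 bottleneck 8, total now 8
augment #2: 6→1→5→8→7 bottleneck 23, total now 31
augment #3: 6→3→4→0→7 bottleneck 14, total now 45
augment #4: 6→3→4→8→7 bottleneck 2, total now 47
augment #5: 6→9→4→8→7 bottleneck 3, total now 50
augment #6: 6→10→4→8→7 bottleneck 3, total now 53
augment #7: 6→10→4→0→2→7 bottleneck 2, total now 55
augment #8: 6→3→9→4→0→2→7 bottleneck 9, total now 64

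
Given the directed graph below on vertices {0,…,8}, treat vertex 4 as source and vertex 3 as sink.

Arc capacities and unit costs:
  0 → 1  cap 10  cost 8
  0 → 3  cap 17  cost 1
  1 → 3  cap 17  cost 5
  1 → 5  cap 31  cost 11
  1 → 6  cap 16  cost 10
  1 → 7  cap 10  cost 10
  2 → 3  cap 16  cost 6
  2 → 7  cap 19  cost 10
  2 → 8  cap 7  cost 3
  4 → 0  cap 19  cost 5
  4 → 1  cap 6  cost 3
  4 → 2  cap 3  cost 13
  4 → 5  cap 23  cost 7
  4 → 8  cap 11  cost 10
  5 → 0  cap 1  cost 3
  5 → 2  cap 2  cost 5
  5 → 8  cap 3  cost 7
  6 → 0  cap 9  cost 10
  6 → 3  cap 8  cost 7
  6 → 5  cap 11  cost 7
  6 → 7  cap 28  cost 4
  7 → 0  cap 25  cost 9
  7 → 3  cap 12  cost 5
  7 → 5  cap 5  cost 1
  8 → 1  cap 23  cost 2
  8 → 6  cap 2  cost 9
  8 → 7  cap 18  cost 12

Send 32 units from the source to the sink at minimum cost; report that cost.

Minimum cost for 32 units: 303

shortest-cost path #1: 4→0→3 push 17 @ unit cost 6 (adds 102)
shortest-cost path #2: 4→1→3 push 6 @ unit cost 8 (adds 48)
shortest-cost path #3: 4→8→1→3 push 9 @ unit cost 17 (adds 153)
total cost = 303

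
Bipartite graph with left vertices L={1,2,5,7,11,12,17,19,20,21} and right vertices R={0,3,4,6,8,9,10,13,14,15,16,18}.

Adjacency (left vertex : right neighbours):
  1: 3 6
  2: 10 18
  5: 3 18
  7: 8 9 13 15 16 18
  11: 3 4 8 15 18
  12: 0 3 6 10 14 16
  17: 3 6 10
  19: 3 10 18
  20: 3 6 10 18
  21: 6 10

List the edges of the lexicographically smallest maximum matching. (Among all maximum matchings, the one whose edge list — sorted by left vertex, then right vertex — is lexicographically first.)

|M| = 7 (so the lex-smallest maximum matching has 7 edges)
process left vertices in ascending order; for each, take the smallest-labelled available neighbour that still permits 7 edges overall, or leave it unmatched if none does
lex-smallest matching: {1-3, 2-10, 5-18, 7-8, 11-4, 12-0, 17-6}

Lex-smallest maximum matching: {(1,3), (2,10), (5,18), (7,8), (11,4), (12,0), (17,6)}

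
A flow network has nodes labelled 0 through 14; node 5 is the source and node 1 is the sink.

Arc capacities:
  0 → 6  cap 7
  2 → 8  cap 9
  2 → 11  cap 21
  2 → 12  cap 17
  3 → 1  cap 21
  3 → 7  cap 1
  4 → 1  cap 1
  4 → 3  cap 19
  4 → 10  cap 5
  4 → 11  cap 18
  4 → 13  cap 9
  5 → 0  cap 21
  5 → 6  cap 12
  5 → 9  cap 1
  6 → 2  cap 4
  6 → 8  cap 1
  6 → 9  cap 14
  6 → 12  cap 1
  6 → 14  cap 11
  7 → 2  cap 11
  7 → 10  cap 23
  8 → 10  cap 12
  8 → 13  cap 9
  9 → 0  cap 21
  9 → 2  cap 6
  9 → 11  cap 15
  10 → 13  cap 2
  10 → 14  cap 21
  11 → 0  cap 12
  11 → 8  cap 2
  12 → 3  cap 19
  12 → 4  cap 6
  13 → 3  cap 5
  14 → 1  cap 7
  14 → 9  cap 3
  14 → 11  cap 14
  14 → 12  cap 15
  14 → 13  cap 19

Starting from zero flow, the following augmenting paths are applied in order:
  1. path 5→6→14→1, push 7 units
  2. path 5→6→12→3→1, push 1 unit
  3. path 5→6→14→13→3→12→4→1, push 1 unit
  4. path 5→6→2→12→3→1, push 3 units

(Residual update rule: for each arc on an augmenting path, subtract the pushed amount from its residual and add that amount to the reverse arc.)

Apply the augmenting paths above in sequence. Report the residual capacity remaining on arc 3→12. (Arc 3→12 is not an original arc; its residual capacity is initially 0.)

Residual capacity of (3,12): 3

after path 1 (5→6→14→1, push 7): res(3,12)=0
after path 2 (5→6→12→3→1, push 1): res(3,12)=1
after path 3 (5→6→14→13→3→12→4→1, push 1): res(3,12)=0
after path 4 (5→6→2→12→3→1, push 3): res(3,12)=3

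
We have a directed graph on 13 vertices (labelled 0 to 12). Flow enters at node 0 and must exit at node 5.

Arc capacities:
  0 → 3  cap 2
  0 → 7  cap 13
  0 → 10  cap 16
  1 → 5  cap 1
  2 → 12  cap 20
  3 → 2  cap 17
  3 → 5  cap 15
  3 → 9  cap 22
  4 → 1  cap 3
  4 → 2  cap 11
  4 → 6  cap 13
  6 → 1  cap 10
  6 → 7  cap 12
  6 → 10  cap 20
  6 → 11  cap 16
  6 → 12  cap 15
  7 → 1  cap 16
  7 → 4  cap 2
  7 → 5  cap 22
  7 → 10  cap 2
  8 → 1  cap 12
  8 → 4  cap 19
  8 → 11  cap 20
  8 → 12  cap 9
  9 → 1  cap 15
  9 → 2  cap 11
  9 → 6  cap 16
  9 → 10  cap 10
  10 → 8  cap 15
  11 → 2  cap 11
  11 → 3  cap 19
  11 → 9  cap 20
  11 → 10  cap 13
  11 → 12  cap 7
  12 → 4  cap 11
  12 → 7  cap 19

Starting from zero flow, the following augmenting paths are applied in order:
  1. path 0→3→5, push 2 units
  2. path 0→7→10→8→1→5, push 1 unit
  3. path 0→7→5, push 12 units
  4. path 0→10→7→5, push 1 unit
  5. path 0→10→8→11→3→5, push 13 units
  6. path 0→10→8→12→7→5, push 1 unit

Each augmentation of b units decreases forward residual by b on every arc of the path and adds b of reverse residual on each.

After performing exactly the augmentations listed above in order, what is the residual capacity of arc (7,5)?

after path 1 (0→3→5, push 2): res(7,5)=22
after path 2 (0→7→10→8→1→5, push 1): res(7,5)=22
after path 3 (0→7→5, push 12): res(7,5)=10
after path 4 (0→10→7→5, push 1): res(7,5)=9
after path 5 (0→10→8→11→3→5, push 13): res(7,5)=9
after path 6 (0→10→8→12→7→5, push 1): res(7,5)=8

Residual capacity of (7,5): 8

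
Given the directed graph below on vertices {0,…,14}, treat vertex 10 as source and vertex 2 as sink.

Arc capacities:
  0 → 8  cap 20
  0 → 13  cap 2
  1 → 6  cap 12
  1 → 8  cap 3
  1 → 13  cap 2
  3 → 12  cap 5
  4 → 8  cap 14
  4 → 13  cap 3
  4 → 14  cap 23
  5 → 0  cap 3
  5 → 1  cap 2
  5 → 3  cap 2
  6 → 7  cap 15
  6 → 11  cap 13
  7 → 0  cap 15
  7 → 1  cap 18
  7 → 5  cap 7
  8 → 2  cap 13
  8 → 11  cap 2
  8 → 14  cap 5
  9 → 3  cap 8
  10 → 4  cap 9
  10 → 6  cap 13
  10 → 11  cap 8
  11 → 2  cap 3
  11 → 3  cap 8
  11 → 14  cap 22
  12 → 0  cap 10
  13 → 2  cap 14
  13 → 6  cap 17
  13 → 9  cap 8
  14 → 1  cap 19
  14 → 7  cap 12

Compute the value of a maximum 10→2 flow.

Maximum flow value: 23

augment #1: 10→11→2 bottleneck 3, total now 3
augment #2: 10→4→8→2 bottleneck 9, total now 12
augment #3: 10→6→7→0→8→2 bottleneck 4, total now 16
augment #4: 10→6→7→0→13→2 bottleneck 2, total now 18
augment #5: 10→6→7→1→13→2 bottleneck 2, total now 20
augment #6: 10→6→7→0→8→4→13→2 bottleneck 3, total now 23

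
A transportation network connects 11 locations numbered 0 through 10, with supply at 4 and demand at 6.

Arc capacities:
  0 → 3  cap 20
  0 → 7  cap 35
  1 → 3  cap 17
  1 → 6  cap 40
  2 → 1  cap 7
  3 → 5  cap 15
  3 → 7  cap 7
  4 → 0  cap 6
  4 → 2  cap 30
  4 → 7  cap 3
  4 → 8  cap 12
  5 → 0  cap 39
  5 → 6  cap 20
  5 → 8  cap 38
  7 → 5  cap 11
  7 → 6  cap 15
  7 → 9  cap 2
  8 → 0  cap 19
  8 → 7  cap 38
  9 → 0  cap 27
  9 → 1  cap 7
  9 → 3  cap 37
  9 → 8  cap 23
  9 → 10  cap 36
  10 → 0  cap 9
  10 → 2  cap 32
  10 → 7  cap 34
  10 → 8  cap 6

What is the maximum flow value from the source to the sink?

Maximum flow value: 28

augment #1: 4→7→6 bottleneck 3, total now 3
augment #2: 4→0→7→6 bottleneck 6, total now 9
augment #3: 4→2→1→6 bottleneck 7, total now 16
augment #4: 4→8→7→6 bottleneck 6, total now 22
augment #5: 4→8→7→5→6 bottleneck 6, total now 28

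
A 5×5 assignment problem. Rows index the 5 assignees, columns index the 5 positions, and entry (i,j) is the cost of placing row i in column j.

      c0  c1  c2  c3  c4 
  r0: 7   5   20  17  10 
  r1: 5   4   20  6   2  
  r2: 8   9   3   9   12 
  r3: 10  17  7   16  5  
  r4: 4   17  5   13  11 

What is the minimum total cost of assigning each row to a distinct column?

optimal assignment: row0→col1 (cost 5), row1→col3 (cost 6), row2→col2 (cost 3), row3→col4 (cost 5), row4→col0 (cost 4)
total = 5 + 6 + 3 + 5 + 4 = 23

Minimum assignment cost: 23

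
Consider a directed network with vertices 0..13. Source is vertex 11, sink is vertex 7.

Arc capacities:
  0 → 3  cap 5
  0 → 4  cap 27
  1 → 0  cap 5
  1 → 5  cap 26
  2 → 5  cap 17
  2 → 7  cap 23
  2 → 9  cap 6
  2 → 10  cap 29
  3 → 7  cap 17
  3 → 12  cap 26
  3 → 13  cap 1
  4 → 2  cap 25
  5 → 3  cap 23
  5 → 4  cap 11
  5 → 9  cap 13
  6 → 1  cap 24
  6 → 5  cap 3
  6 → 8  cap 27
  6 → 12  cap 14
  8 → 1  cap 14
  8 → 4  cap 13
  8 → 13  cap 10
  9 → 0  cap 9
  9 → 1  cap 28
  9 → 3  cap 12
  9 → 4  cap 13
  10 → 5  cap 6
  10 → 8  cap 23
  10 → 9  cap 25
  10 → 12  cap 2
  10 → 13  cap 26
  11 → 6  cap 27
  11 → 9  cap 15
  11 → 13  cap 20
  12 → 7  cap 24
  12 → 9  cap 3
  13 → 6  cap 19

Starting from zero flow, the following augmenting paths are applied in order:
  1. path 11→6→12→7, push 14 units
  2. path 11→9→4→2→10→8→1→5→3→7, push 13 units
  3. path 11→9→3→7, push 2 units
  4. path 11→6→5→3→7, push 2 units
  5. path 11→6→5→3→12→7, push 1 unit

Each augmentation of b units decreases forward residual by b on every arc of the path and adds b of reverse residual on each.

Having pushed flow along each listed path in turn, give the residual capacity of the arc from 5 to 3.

Residual capacity of (5,3): 7

after path 1 (11→6→12→7, push 14): res(5,3)=23
after path 2 (11→9→4→2→10→8→1→5→3→7, push 13): res(5,3)=10
after path 3 (11→9→3→7, push 2): res(5,3)=10
after path 4 (11→6→5→3→7, push 2): res(5,3)=8
after path 5 (11→6→5→3→12→7, push 1): res(5,3)=7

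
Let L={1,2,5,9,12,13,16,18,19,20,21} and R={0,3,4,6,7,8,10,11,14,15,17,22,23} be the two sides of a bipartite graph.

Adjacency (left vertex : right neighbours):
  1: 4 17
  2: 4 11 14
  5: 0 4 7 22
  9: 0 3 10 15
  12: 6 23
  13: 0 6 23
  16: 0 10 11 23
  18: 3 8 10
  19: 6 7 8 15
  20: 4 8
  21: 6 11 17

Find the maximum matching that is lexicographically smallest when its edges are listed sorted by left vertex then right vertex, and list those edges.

|M| = 11 (so the lex-smallest maximum matching has 11 edges)
process left vertices in ascending order; for each, take the smallest-labelled available neighbour that still permits 11 edges overall, or leave it unmatched if none does
lex-smallest matching: {1-4, 2-11, 5-0, 9-15, 12-6, 13-23, 16-10, 18-3, 19-7, 20-8, 21-17}

Lex-smallest maximum matching: {(1,4), (2,11), (5,0), (9,15), (12,6), (13,23), (16,10), (18,3), (19,7), (20,8), (21,17)}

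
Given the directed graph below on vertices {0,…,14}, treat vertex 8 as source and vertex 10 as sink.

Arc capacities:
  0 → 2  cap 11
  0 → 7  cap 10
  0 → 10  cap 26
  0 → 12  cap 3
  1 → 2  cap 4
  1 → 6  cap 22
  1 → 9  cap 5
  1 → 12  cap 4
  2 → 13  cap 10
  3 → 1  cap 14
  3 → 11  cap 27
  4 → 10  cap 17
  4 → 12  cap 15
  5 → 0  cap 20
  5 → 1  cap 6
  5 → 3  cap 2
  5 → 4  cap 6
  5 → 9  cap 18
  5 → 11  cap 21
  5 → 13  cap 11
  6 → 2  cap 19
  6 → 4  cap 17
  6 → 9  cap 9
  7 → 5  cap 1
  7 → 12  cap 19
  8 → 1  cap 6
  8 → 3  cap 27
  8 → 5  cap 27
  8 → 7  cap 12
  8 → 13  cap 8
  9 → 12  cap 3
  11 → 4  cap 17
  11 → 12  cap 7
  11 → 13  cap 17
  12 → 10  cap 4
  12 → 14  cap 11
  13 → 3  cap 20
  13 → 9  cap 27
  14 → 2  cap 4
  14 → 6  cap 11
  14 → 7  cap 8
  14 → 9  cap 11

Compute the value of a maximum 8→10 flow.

Maximum flow value: 41

augment #1: 8→1→12→10 bottleneck 4, total now 4
augment #2: 8→5→0→10 bottleneck 20, total now 24
augment #3: 8→5→4→10 bottleneck 6, total now 30
augment #4: 8→1→6→4→10 bottleneck 2, total now 32
augment #5: 8→3→11→4→10 bottleneck 9, total now 41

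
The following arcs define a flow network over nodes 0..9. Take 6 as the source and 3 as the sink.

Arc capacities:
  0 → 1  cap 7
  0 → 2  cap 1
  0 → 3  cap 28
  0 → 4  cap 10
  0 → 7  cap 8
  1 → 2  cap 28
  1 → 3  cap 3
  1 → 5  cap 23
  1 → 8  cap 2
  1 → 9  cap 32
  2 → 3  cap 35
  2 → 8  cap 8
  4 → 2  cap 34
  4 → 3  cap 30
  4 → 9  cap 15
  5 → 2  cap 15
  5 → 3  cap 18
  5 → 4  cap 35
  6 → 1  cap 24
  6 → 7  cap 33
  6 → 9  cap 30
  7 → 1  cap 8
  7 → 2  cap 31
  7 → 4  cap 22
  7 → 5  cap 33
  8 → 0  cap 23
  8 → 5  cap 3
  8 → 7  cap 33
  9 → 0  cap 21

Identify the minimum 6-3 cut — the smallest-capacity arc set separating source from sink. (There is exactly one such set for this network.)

Min-cut arcs: {(6,1), (6,7), (9,0)} (total capacity 78)

augment #1: 6→1→3 push 3
augment #2: 6→1→2→3 push 21
augment #3: 6→7→2→3 push 14
augment #4: 6→7→4→3 push 19
augment #5: 6→9→0→3 push 21
max flow = 78; residual-reachable set from 6 gives S-side
cut edges (S→T): {(6,1), (6,7), (9,0)} total cap 78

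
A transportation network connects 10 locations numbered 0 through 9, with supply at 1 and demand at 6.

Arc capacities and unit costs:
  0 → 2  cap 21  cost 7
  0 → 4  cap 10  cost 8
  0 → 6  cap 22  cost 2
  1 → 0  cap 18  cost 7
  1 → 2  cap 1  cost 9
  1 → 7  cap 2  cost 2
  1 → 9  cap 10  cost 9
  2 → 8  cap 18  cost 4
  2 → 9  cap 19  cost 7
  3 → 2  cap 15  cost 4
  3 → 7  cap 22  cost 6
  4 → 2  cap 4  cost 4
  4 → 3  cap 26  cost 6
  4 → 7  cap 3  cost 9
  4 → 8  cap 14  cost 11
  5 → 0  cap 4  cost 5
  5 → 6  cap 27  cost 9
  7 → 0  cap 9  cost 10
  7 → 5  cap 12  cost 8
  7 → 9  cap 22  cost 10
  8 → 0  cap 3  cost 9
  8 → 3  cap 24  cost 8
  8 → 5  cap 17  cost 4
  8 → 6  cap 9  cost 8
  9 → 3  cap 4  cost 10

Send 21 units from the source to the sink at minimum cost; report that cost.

Minimum cost for 21 units: 211

shortest-cost path #1: 1→0→6 push 18 @ unit cost 9 (adds 162)
shortest-cost path #2: 1→7→0→6 push 2 @ unit cost 14 (adds 28)
shortest-cost path #3: 1→2→8→6 push 1 @ unit cost 21 (adds 21)
total cost = 211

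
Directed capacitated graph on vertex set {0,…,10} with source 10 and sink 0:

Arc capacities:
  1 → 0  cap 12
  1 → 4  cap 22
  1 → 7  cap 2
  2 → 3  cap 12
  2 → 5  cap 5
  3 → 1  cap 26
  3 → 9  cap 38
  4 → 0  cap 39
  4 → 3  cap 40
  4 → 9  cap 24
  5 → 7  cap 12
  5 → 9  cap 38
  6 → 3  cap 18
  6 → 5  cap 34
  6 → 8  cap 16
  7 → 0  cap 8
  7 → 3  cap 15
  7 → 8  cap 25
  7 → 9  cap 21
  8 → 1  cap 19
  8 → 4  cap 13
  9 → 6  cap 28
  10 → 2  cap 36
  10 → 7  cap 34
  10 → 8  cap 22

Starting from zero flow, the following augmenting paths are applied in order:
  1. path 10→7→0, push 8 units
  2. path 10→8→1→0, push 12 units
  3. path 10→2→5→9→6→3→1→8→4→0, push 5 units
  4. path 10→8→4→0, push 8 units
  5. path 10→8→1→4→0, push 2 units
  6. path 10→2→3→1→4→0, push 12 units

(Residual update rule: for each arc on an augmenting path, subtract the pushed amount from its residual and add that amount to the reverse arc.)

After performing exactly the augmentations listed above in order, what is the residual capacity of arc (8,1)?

after path 1 (10→7→0, push 8): res(8,1)=19
after path 2 (10→8→1→0, push 12): res(8,1)=7
after path 3 (10→2→5→9→6→3→1→8→4→0, push 5): res(8,1)=12
after path 4 (10→8→4→0, push 8): res(8,1)=12
after path 5 (10→8→1→4→0, push 2): res(8,1)=10
after path 6 (10→2→3→1→4→0, push 12): res(8,1)=10

Residual capacity of (8,1): 10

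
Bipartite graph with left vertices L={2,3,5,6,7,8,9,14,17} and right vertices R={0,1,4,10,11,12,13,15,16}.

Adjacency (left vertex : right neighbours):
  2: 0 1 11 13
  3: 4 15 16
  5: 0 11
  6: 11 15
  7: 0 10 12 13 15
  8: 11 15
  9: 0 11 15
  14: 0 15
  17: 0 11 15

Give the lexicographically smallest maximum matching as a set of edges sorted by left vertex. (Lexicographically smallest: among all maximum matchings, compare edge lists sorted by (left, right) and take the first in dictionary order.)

|M| = 6 (so the lex-smallest maximum matching has 6 edges)
process left vertices in ascending order; for each, take the smallest-labelled available neighbour that still permits 6 edges overall, or leave it unmatched if none does
lex-smallest matching: {2-1, 3-4, 5-0, 6-11, 7-10, 8-15}

Lex-smallest maximum matching: {(2,1), (3,4), (5,0), (6,11), (7,10), (8,15)}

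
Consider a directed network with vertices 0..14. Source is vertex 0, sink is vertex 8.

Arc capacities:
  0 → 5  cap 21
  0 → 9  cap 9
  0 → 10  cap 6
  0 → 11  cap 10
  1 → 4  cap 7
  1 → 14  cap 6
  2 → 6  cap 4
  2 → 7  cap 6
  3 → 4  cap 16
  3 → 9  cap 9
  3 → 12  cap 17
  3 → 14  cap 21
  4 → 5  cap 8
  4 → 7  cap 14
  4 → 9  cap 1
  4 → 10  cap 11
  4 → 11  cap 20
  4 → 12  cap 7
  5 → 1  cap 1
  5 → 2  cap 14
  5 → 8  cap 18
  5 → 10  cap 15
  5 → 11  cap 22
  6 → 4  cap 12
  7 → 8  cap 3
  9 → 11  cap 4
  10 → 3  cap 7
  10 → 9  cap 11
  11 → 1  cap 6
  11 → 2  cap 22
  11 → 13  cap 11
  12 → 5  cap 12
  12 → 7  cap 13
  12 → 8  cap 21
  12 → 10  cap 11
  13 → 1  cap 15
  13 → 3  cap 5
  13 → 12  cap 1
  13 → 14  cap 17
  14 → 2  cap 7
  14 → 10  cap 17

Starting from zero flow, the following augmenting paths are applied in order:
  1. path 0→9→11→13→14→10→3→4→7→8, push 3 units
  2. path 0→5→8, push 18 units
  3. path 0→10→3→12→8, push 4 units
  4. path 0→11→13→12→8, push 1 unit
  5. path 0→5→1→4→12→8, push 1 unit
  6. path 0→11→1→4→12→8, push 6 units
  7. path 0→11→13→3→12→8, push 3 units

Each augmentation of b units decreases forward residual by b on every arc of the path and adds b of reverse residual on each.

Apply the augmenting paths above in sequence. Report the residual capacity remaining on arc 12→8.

Residual capacity of (12,8): 6

after path 1 (0→9→11→13→14→10→3→4→7→8, push 3): res(12,8)=21
after path 2 (0→5→8, push 18): res(12,8)=21
after path 3 (0→10→3→12→8, push 4): res(12,8)=17
after path 4 (0→11→13→12→8, push 1): res(12,8)=16
after path 5 (0→5→1→4→12→8, push 1): res(12,8)=15
after path 6 (0→11→1→4→12→8, push 6): res(12,8)=9
after path 7 (0→11→13→3→12→8, push 3): res(12,8)=6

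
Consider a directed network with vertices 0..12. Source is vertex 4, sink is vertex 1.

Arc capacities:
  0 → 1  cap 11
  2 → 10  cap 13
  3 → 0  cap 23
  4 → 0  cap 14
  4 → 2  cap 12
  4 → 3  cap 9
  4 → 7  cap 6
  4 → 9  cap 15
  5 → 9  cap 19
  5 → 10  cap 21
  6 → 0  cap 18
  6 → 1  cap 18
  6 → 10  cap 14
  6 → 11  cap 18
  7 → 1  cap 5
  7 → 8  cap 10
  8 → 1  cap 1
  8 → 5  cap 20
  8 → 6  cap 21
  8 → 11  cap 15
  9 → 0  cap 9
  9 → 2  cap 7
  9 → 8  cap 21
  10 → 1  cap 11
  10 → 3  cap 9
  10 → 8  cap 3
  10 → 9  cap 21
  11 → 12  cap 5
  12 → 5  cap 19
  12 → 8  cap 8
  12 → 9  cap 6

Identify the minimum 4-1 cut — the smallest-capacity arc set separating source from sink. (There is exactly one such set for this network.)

augment #1: 4→0→1 push 11
augment #2: 4→7→1 push 5
augment #3: 4→2→10→1 push 11
augment #4: 4→7→8→1 push 1
augment #5: 4→9→8→6→1 push 15
augment #6: 4→2→10→8→6→1 push 1
max flow = 44; residual-reachable set from 4 gives S-side
cut edges (S→T): {(0,1), (4,2), (4,7), (4,9)} total cap 44

Min-cut arcs: {(0,1), (4,2), (4,7), (4,9)} (total capacity 44)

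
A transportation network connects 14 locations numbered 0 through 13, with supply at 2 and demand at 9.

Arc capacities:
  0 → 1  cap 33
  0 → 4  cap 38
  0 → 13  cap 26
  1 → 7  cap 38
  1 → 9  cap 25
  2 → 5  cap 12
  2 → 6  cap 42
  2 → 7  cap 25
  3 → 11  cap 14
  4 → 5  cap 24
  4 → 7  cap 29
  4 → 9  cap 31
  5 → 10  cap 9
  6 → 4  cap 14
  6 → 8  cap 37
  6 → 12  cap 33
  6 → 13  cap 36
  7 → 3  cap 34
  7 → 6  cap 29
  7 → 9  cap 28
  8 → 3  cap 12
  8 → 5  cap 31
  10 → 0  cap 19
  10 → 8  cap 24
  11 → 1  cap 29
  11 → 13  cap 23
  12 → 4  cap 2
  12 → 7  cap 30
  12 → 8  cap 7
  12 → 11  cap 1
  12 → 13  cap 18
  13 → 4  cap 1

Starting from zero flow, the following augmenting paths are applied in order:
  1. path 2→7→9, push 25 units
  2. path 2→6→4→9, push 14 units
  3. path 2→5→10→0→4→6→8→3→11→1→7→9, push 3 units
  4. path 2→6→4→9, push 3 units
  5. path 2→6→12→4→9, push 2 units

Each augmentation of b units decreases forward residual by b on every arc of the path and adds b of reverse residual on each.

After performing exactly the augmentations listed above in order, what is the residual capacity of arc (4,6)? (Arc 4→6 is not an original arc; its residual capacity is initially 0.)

Residual capacity of (4,6): 14

after path 1 (2→7→9, push 25): res(4,6)=0
after path 2 (2→6→4→9, push 14): res(4,6)=14
after path 3 (2→5→10→0→4→6→8→3→11→1→7→9, push 3): res(4,6)=11
after path 4 (2→6→4→9, push 3): res(4,6)=14
after path 5 (2→6→12→4→9, push 2): res(4,6)=14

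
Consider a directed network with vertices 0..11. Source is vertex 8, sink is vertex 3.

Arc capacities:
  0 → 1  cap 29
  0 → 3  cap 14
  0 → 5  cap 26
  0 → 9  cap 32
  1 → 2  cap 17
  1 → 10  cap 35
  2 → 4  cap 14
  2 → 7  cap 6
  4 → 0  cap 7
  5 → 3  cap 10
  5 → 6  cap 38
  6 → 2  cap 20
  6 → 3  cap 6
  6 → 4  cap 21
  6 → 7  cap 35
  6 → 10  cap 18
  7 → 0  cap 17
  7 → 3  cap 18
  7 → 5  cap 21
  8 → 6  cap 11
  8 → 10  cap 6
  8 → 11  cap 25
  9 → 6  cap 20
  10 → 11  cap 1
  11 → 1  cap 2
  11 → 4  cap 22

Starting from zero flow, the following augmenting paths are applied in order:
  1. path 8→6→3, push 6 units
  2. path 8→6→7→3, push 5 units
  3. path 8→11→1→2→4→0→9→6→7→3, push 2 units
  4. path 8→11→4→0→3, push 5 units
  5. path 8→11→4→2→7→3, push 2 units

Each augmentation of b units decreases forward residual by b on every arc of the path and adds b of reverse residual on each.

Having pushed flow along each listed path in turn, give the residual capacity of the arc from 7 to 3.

Residual capacity of (7,3): 9

after path 1 (8→6→3, push 6): res(7,3)=18
after path 2 (8→6→7→3, push 5): res(7,3)=13
after path 3 (8→11→1→2→4→0→9→6→7→3, push 2): res(7,3)=11
after path 4 (8→11→4→0→3, push 5): res(7,3)=11
after path 5 (8→11→4→2→7→3, push 2): res(7,3)=9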